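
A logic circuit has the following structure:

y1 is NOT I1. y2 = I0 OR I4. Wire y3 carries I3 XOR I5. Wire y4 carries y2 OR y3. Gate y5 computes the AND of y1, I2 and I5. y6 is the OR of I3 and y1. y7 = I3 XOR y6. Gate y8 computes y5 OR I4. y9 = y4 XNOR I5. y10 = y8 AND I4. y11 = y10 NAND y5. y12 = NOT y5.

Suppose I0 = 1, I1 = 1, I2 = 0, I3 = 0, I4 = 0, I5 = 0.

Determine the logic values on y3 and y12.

y3 = 0  y12 = 1

y1 = NOT I1 = NOT 1 = 0
y3 = I3 XOR I5 = 0 XOR 0 = 0
y5 = y1 AND I2 AND I5 = 0 AND 0 AND 0 = 0
y12 = NOT y5 = NOT 0 = 1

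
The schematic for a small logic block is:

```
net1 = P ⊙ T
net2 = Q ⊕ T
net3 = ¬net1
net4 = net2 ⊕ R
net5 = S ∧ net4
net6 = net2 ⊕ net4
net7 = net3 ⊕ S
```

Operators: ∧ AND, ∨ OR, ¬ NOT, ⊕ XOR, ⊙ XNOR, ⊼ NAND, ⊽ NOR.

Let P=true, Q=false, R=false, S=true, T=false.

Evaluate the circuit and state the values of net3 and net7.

net1 = P XNOR T = true XNOR false = false
net3 = NOT net1 = NOT false = true
net7 = net3 XOR S = true XOR true = false

net3 = true; net7 = false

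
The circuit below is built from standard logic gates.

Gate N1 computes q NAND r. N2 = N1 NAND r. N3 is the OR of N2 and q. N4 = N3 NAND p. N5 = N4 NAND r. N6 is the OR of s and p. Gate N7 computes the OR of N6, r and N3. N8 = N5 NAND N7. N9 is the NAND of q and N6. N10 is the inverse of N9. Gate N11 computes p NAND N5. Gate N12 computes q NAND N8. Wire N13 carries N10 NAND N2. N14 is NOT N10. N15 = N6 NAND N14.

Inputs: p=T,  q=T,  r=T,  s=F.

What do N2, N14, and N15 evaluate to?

N2 = T  N14 = F  N15 = T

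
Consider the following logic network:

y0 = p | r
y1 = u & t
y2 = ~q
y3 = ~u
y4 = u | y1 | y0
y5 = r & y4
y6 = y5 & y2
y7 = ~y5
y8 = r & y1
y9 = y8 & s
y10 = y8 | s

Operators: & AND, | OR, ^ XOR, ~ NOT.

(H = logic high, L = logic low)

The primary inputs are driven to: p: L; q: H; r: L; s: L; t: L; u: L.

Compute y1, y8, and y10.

y1 = L, y8 = L, y10 = L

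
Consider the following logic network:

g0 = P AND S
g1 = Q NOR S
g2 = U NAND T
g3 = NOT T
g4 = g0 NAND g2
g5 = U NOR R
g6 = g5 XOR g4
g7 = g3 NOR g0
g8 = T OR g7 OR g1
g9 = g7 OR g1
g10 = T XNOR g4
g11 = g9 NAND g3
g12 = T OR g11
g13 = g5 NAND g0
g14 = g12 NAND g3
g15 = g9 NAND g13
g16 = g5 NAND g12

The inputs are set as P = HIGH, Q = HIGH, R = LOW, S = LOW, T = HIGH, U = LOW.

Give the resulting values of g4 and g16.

g4 = HIGH, g16 = LOW

g0 = P AND S = HIGH AND LOW = LOW
g1 = Q NOR S = HIGH NOR LOW = LOW
g2 = U NAND T = LOW NAND HIGH = HIGH
g3 = NOT T = NOT HIGH = LOW
g4 = g0 NAND g2 = LOW NAND HIGH = HIGH
g5 = U NOR R = LOW NOR LOW = HIGH
g7 = g3 NOR g0 = LOW NOR LOW = HIGH
g9 = g7 OR g1 = HIGH OR LOW = HIGH
g11 = g9 NAND g3 = HIGH NAND LOW = HIGH
g12 = T OR g11 = HIGH OR HIGH = HIGH
g16 = g5 NAND g12 = HIGH NAND HIGH = LOW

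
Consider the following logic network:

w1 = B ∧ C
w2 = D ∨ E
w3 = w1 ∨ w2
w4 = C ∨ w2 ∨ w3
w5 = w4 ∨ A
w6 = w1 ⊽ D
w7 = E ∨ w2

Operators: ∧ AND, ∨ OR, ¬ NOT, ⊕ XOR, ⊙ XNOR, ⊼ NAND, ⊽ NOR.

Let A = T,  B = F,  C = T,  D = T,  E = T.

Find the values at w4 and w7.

w4 = T, w7 = T

w1 = B AND C = F AND T = F
w2 = D OR E = T OR T = T
w3 = w1 OR w2 = F OR T = T
w4 = C OR w2 OR w3 = T OR T OR T = T
w7 = E OR w2 = T OR T = T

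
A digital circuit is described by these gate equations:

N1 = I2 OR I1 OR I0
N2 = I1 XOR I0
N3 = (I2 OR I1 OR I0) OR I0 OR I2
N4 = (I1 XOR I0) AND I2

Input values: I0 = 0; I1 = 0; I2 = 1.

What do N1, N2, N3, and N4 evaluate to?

N1 = 1; N2 = 0; N3 = 1; N4 = 0

N1 = 1 OR 0 OR 0 = 1
N2 = 0 XOR 0 = 0
N3 = (1 OR 0 OR 0) OR 0 OR 1 = 1
N4 = (0 XOR 0) AND 1 = 0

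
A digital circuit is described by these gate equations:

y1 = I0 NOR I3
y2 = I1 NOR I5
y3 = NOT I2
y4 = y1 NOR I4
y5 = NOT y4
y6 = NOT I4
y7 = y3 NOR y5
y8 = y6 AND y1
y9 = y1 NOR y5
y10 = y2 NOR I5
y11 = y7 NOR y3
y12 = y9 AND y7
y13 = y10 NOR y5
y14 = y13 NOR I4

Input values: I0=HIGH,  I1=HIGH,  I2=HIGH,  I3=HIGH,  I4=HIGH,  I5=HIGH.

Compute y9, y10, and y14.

y9 = LOW  y10 = LOW  y14 = LOW

y1 = I0 NOR I3 = HIGH NOR HIGH = LOW
y2 = I1 NOR I5 = HIGH NOR HIGH = LOW
y4 = y1 NOR I4 = LOW NOR HIGH = LOW
y5 = NOT y4 = NOT LOW = HIGH
y9 = y1 NOR y5 = LOW NOR HIGH = LOW
y10 = y2 NOR I5 = LOW NOR HIGH = LOW
y13 = y10 NOR y5 = LOW NOR HIGH = LOW
y14 = y13 NOR I4 = LOW NOR HIGH = LOW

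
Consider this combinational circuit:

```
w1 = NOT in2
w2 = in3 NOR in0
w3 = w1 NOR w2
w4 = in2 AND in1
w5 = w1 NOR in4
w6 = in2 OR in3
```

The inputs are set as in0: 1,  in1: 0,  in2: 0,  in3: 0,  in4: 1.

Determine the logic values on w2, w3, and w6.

w2 = 0; w3 = 0; w6 = 0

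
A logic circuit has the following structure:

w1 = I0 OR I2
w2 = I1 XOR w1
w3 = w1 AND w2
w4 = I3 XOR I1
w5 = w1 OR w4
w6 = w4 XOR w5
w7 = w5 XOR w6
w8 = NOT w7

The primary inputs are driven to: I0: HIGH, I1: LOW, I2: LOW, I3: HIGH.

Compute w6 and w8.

w1 = I0 OR I2 = HIGH OR LOW = HIGH
w4 = I3 XOR I1 = HIGH XOR LOW = HIGH
w5 = w1 OR w4 = HIGH OR HIGH = HIGH
w6 = w4 XOR w5 = HIGH XOR HIGH = LOW
w7 = w5 XOR w6 = HIGH XOR LOW = HIGH
w8 = NOT w7 = NOT HIGH = LOW

w6 = LOW; w8 = LOW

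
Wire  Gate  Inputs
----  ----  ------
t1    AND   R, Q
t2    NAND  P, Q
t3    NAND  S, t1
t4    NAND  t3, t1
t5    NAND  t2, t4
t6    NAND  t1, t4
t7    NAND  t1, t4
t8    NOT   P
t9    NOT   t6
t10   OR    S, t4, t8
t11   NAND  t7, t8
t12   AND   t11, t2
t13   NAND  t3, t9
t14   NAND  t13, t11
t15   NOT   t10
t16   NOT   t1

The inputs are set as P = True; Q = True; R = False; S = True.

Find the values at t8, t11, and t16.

t8 = False  t11 = True  t16 = True

t1 = R AND Q = False AND True = False
t3 = S NAND t1 = True NAND False = True
t4 = t3 NAND t1 = True NAND False = True
t7 = t1 NAND t4 = False NAND True = True
t8 = NOT P = NOT True = False
t11 = t7 NAND t8 = True NAND False = True
t16 = NOT t1 = NOT False = True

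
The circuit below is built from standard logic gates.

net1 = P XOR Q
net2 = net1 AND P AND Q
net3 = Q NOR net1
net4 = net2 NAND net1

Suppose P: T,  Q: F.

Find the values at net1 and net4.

net1 = P XOR Q = T XOR F = T
net2 = net1 AND P AND Q = T AND T AND F = F
net4 = net2 NAND net1 = F NAND T = T

net1 = T, net4 = T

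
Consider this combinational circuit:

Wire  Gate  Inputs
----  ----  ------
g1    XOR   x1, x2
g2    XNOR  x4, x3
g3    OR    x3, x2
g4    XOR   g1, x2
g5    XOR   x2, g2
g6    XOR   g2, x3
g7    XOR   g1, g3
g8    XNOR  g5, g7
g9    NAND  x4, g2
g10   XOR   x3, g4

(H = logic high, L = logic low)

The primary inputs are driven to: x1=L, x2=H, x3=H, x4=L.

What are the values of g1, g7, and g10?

g1 = H, g7 = L, g10 = H

g1 = x1 XOR x2 = L XOR H = H
g3 = x3 OR x2 = H OR H = H
g4 = g1 XOR x2 = H XOR H = L
g7 = g1 XOR g3 = H XOR H = L
g10 = x3 XOR g4 = H XOR L = H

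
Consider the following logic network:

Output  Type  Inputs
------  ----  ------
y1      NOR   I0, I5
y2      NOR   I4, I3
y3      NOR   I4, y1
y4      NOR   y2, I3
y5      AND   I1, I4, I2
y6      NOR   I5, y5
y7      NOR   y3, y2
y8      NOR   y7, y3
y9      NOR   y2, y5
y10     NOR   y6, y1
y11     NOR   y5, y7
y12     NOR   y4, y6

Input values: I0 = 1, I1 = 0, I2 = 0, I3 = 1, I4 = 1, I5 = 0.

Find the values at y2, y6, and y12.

y2 = 0, y6 = 1, y12 = 0

y2 = I4 NOR I3 = 1 NOR 1 = 0
y4 = y2 NOR I3 = 0 NOR 1 = 0
y5 = I1 AND I4 AND I2 = 0 AND 1 AND 0 = 0
y6 = I5 NOR y5 = 0 NOR 0 = 1
y12 = y4 NOR y6 = 0 NOR 1 = 0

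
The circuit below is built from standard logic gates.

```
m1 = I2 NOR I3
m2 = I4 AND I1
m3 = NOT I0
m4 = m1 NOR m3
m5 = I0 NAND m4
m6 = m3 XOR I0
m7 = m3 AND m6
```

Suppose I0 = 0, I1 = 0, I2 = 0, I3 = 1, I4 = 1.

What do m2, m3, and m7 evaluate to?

m2 = 0, m3 = 1, m7 = 1

m2 = I4 AND I1 = 1 AND 0 = 0
m3 = NOT I0 = NOT 0 = 1
m6 = m3 XOR I0 = 1 XOR 0 = 1
m7 = m3 AND m6 = 1 AND 1 = 1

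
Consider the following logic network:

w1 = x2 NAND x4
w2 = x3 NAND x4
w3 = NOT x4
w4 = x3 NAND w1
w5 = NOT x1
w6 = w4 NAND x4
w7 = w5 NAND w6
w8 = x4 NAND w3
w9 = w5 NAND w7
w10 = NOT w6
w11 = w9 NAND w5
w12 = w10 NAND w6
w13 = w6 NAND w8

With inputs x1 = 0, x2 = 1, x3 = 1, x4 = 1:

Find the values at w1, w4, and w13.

w1 = x2 NAND x4 = 1 NAND 1 = 0
w3 = NOT x4 = NOT 1 = 0
w4 = x3 NAND w1 = 1 NAND 0 = 1
w6 = w4 NAND x4 = 1 NAND 1 = 0
w8 = x4 NAND w3 = 1 NAND 0 = 1
w13 = w6 NAND w8 = 0 NAND 1 = 1

w1 = 0; w4 = 1; w13 = 1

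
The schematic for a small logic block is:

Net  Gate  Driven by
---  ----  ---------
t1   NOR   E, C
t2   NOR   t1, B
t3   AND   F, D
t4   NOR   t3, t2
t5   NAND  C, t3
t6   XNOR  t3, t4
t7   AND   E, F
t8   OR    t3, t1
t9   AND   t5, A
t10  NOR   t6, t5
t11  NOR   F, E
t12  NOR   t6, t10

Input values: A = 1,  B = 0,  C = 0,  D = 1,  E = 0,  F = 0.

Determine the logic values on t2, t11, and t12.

t1 = E NOR C = 0 NOR 0 = 1
t2 = t1 NOR B = 1 NOR 0 = 0
t3 = F AND D = 0 AND 1 = 0
t4 = t3 NOR t2 = 0 NOR 0 = 1
t5 = C NAND t3 = 0 NAND 0 = 1
t6 = t3 XNOR t4 = 0 XNOR 1 = 0
t10 = t6 NOR t5 = 0 NOR 1 = 0
t11 = F NOR E = 0 NOR 0 = 1
t12 = t6 NOR t10 = 0 NOR 0 = 1

t2 = 0  t11 = 1  t12 = 1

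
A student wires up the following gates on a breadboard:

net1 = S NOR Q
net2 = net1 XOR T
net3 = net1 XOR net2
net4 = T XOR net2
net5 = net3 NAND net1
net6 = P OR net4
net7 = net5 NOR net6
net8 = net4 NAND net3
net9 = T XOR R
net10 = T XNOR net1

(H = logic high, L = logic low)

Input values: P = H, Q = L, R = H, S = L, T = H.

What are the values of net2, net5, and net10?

net2 = L, net5 = L, net10 = H

net1 = S NOR Q = L NOR L = H
net2 = net1 XOR T = H XOR H = L
net3 = net1 XOR net2 = H XOR L = H
net5 = net3 NAND net1 = H NAND H = L
net10 = T XNOR net1 = H XNOR H = H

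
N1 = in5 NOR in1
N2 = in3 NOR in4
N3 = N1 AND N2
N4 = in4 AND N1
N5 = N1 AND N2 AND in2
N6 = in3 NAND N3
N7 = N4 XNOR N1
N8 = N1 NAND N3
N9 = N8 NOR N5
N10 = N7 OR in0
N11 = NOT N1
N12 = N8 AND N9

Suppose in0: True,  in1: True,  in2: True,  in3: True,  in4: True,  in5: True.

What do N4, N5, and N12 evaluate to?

N4 = False, N5 = False, N12 = False

N1 = in5 NOR in1 = True NOR True = False
N2 = in3 NOR in4 = True NOR True = False
N3 = N1 AND N2 = False AND False = False
N4 = in4 AND N1 = True AND False = False
N5 = N1 AND N2 AND in2 = False AND False AND True = False
N8 = N1 NAND N3 = False NAND False = True
N9 = N8 NOR N5 = True NOR False = False
N12 = N8 AND N9 = True AND False = False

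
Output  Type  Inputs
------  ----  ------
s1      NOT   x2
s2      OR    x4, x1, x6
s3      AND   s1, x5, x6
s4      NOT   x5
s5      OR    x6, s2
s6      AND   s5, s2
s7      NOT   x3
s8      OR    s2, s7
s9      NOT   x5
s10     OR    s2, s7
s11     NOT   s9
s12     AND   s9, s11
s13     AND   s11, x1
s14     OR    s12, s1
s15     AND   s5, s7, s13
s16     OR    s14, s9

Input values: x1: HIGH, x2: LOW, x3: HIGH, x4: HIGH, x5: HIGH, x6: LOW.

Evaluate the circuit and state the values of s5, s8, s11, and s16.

s1 = NOT x2 = NOT LOW = HIGH
s2 = x4 OR x1 OR x6 = HIGH OR HIGH OR LOW = HIGH
s5 = x6 OR s2 = LOW OR HIGH = HIGH
s7 = NOT x3 = NOT HIGH = LOW
s8 = s2 OR s7 = HIGH OR LOW = HIGH
s9 = NOT x5 = NOT HIGH = LOW
s11 = NOT s9 = NOT LOW = HIGH
s12 = s9 AND s11 = LOW AND HIGH = LOW
s14 = s12 OR s1 = LOW OR HIGH = HIGH
s16 = s14 OR s9 = HIGH OR LOW = HIGH

s5 = HIGH  s8 = HIGH  s11 = HIGH  s16 = HIGH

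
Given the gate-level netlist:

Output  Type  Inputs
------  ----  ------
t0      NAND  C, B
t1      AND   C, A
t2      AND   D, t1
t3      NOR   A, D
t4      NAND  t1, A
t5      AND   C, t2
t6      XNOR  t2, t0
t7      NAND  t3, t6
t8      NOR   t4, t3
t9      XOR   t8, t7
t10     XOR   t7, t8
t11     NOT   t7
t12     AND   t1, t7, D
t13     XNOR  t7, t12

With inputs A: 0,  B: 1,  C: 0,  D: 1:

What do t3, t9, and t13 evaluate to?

t0 = C NAND B = 0 NAND 1 = 1
t1 = C AND A = 0 AND 0 = 0
t2 = D AND t1 = 1 AND 0 = 0
t3 = A NOR D = 0 NOR 1 = 0
t4 = t1 NAND A = 0 NAND 0 = 1
t6 = t2 XNOR t0 = 0 XNOR 1 = 0
t7 = t3 NAND t6 = 0 NAND 0 = 1
t8 = t4 NOR t3 = 1 NOR 0 = 0
t9 = t8 XOR t7 = 0 XOR 1 = 1
t12 = t1 AND t7 AND D = 0 AND 1 AND 1 = 0
t13 = t7 XNOR t12 = 1 XNOR 0 = 0

t3 = 0, t9 = 1, t13 = 0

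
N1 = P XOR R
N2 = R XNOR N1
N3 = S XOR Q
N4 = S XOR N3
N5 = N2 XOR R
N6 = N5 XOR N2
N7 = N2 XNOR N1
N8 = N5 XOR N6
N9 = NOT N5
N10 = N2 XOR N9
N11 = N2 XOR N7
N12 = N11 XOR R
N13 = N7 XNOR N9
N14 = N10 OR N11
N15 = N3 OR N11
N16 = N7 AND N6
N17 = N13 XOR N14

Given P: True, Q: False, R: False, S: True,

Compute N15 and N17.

N1 = P XOR R = True XOR False = True
N2 = R XNOR N1 = False XNOR True = False
N3 = S XOR Q = True XOR False = True
N5 = N2 XOR R = False XOR False = False
N7 = N2 XNOR N1 = False XNOR True = False
N9 = NOT N5 = NOT False = True
N10 = N2 XOR N9 = False XOR True = True
N11 = N2 XOR N7 = False XOR False = False
N13 = N7 XNOR N9 = False XNOR True = False
N14 = N10 OR N11 = True OR False = True
N15 = N3 OR N11 = True OR False = True
N17 = N13 XOR N14 = False XOR True = True

N15 = True  N17 = True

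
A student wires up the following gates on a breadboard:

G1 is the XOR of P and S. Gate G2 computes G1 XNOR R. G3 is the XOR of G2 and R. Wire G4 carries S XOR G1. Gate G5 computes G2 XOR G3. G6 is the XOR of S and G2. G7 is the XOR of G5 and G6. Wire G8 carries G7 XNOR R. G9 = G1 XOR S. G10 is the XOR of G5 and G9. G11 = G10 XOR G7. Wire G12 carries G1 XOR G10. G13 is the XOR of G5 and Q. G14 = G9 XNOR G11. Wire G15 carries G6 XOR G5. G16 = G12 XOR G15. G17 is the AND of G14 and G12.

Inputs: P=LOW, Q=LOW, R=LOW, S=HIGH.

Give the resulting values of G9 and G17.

G9 = LOW, G17 = LOW

G1 = P XOR S = LOW XOR HIGH = HIGH
G2 = G1 XNOR R = HIGH XNOR LOW = LOW
G3 = G2 XOR R = LOW XOR LOW = LOW
G5 = G2 XOR G3 = LOW XOR LOW = LOW
G6 = S XOR G2 = HIGH XOR LOW = HIGH
G7 = G5 XOR G6 = LOW XOR HIGH = HIGH
G9 = G1 XOR S = HIGH XOR HIGH = LOW
G10 = G5 XOR G9 = LOW XOR LOW = LOW
G11 = G10 XOR G7 = LOW XOR HIGH = HIGH
G12 = G1 XOR G10 = HIGH XOR LOW = HIGH
G14 = G9 XNOR G11 = LOW XNOR HIGH = LOW
G17 = G14 AND G12 = LOW AND HIGH = LOW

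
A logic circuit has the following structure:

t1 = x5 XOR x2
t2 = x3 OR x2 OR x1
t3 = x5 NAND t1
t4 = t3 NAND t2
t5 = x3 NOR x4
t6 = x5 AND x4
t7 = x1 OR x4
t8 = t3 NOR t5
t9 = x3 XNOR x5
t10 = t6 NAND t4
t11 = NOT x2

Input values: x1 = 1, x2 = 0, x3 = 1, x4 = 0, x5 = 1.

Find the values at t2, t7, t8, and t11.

t1 = x5 XOR x2 = 1 XOR 0 = 1
t2 = x3 OR x2 OR x1 = 1 OR 0 OR 1 = 1
t3 = x5 NAND t1 = 1 NAND 1 = 0
t5 = x3 NOR x4 = 1 NOR 0 = 0
t7 = x1 OR x4 = 1 OR 0 = 1
t8 = t3 NOR t5 = 0 NOR 0 = 1
t11 = NOT x2 = NOT 0 = 1

t2 = 1, t7 = 1, t8 = 1, t11 = 1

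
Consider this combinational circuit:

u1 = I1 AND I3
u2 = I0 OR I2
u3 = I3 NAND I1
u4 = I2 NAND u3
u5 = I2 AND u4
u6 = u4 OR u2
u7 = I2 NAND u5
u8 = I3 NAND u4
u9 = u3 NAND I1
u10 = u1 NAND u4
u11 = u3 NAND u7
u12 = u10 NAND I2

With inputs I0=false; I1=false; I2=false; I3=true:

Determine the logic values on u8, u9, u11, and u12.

u8 = false; u9 = true; u11 = false; u12 = true

u1 = I1 AND I3 = false AND true = false
u3 = I3 NAND I1 = true NAND false = true
u4 = I2 NAND u3 = false NAND true = true
u5 = I2 AND u4 = false AND true = false
u7 = I2 NAND u5 = false NAND false = true
u8 = I3 NAND u4 = true NAND true = false
u9 = u3 NAND I1 = true NAND false = true
u10 = u1 NAND u4 = false NAND true = true
u11 = u3 NAND u7 = true NAND true = false
u12 = u10 NAND I2 = true NAND false = true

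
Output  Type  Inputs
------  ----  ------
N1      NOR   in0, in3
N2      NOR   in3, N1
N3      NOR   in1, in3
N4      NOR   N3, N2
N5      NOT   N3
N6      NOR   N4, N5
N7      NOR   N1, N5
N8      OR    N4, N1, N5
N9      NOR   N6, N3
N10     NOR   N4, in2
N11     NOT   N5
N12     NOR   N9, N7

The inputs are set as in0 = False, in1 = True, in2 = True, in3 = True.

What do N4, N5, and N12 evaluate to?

N4 = True  N5 = True  N12 = False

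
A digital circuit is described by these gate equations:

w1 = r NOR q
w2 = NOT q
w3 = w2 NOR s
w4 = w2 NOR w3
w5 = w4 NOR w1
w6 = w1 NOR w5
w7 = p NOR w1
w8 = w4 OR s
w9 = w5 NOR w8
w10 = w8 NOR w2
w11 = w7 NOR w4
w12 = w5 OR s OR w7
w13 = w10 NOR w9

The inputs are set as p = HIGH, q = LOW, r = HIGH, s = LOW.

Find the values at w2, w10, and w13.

w1 = r NOR q = HIGH NOR LOW = LOW
w2 = NOT q = NOT LOW = HIGH
w3 = w2 NOR s = HIGH NOR LOW = LOW
w4 = w2 NOR w3 = HIGH NOR LOW = LOW
w5 = w4 NOR w1 = LOW NOR LOW = HIGH
w8 = w4 OR s = LOW OR LOW = LOW
w9 = w5 NOR w8 = HIGH NOR LOW = LOW
w10 = w8 NOR w2 = LOW NOR HIGH = LOW
w13 = w10 NOR w9 = LOW NOR LOW = HIGH

w2 = HIGH; w10 = LOW; w13 = HIGH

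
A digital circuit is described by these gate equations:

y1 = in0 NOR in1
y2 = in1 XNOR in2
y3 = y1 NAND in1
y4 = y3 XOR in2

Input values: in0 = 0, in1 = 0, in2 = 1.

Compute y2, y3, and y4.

y2 = 0, y3 = 1, y4 = 0

y1 = in0 NOR in1 = 0 NOR 0 = 1
y2 = in1 XNOR in2 = 0 XNOR 1 = 0
y3 = y1 NAND in1 = 1 NAND 0 = 1
y4 = y3 XOR in2 = 1 XOR 1 = 0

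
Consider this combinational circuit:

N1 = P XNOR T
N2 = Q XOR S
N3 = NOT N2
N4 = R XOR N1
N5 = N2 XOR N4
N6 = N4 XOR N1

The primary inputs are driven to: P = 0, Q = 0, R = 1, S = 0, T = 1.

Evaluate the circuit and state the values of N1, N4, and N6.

N1 = 0  N4 = 1  N6 = 1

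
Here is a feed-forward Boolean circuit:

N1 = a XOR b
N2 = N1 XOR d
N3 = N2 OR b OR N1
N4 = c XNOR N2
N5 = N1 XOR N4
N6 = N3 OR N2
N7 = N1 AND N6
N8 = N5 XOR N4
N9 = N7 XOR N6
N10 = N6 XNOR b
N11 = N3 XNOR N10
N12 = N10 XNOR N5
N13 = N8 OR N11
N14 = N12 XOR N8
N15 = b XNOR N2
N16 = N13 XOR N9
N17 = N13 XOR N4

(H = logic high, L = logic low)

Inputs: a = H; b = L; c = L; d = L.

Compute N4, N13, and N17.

N4 = L, N13 = H, N17 = H

N1 = a XOR b = H XOR L = H
N2 = N1 XOR d = H XOR L = H
N3 = N2 OR b OR N1 = H OR L OR H = H
N4 = c XNOR N2 = L XNOR H = L
N5 = N1 XOR N4 = H XOR L = H
N6 = N3 OR N2 = H OR H = H
N8 = N5 XOR N4 = H XOR L = H
N10 = N6 XNOR b = H XNOR L = L
N11 = N3 XNOR N10 = H XNOR L = L
N13 = N8 OR N11 = H OR L = H
N17 = N13 XOR N4 = H XOR L = H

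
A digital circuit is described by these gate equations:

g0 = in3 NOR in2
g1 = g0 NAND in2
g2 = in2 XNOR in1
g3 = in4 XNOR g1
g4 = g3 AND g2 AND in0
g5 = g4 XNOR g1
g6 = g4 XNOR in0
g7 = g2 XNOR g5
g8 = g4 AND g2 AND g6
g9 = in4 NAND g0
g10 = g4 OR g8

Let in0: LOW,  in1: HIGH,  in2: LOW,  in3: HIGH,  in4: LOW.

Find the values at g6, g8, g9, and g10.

g0 = in3 NOR in2 = HIGH NOR LOW = LOW
g1 = g0 NAND in2 = LOW NAND LOW = HIGH
g2 = in2 XNOR in1 = LOW XNOR HIGH = LOW
g3 = in4 XNOR g1 = LOW XNOR HIGH = LOW
g4 = g3 AND g2 AND in0 = LOW AND LOW AND LOW = LOW
g6 = g4 XNOR in0 = LOW XNOR LOW = HIGH
g8 = g4 AND g2 AND g6 = LOW AND LOW AND HIGH = LOW
g9 = in4 NAND g0 = LOW NAND LOW = HIGH
g10 = g4 OR g8 = LOW OR LOW = LOW

g6 = HIGH, g8 = LOW, g9 = HIGH, g10 = LOW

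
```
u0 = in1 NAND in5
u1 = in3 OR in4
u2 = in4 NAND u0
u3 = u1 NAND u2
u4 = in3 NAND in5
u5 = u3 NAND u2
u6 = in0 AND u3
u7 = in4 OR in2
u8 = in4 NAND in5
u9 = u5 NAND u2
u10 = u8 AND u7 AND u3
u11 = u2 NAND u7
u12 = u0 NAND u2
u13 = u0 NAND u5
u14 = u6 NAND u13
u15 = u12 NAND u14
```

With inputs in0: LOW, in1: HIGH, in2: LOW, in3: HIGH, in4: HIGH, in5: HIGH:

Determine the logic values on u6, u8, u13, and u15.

u0 = in1 NAND in5 = HIGH NAND HIGH = LOW
u1 = in3 OR in4 = HIGH OR HIGH = HIGH
u2 = in4 NAND u0 = HIGH NAND LOW = HIGH
u3 = u1 NAND u2 = HIGH NAND HIGH = LOW
u5 = u3 NAND u2 = LOW NAND HIGH = HIGH
u6 = in0 AND u3 = LOW AND LOW = LOW
u8 = in4 NAND in5 = HIGH NAND HIGH = LOW
u12 = u0 NAND u2 = LOW NAND HIGH = HIGH
u13 = u0 NAND u5 = LOW NAND HIGH = HIGH
u14 = u6 NAND u13 = LOW NAND HIGH = HIGH
u15 = u12 NAND u14 = HIGH NAND HIGH = LOW

u6 = LOW  u8 = LOW  u13 = HIGH  u15 = LOW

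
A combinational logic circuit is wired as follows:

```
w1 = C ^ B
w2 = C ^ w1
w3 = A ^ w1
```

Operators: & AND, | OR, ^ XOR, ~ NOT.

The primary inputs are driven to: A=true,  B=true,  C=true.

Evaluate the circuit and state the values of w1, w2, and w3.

w1 = false  w2 = true  w3 = true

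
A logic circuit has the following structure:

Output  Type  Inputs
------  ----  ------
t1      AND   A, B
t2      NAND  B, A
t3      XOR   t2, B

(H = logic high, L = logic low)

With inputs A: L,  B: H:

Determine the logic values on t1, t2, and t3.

t1 = A AND B = L AND H = L
t2 = B NAND A = H NAND L = H
t3 = t2 XOR B = H XOR H = L

t1 = L  t2 = H  t3 = L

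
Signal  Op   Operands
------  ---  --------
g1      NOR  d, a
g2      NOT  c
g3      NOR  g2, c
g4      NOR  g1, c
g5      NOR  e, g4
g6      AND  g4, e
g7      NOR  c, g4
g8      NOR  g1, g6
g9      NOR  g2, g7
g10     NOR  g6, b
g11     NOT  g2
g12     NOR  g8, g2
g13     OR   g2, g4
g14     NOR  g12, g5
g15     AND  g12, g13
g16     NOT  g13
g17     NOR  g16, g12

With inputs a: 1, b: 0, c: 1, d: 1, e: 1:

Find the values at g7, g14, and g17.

g7 = 0, g14 = 1, g17 = 0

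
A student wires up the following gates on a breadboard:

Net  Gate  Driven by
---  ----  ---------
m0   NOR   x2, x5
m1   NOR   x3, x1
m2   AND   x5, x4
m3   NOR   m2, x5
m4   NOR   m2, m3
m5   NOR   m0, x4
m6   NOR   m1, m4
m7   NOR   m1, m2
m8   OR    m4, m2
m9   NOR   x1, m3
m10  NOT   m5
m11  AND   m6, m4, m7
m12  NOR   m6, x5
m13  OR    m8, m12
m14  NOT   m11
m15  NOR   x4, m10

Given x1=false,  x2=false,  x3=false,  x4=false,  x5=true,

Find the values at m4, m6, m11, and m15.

m4 = true; m6 = false; m11 = false; m15 = true

m0 = x2 NOR x5 = false NOR true = false
m1 = x3 NOR x1 = false NOR false = true
m2 = x5 AND x4 = true AND false = false
m3 = m2 NOR x5 = false NOR true = false
m4 = m2 NOR m3 = false NOR false = true
m5 = m0 NOR x4 = false NOR false = true
m6 = m1 NOR m4 = true NOR true = false
m7 = m1 NOR m2 = true NOR false = false
m10 = NOT m5 = NOT true = false
m11 = m6 AND m4 AND m7 = false AND true AND false = false
m15 = x4 NOR m10 = false NOR false = true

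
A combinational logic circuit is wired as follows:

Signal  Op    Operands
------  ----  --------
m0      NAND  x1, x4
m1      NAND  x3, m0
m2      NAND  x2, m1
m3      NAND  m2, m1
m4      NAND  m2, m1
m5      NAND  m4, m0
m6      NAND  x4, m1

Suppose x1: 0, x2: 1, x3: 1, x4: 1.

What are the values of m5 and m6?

m5 = 0, m6 = 1

m0 = x1 NAND x4 = 0 NAND 1 = 1
m1 = x3 NAND m0 = 1 NAND 1 = 0
m2 = x2 NAND m1 = 1 NAND 0 = 1
m4 = m2 NAND m1 = 1 NAND 0 = 1
m5 = m4 NAND m0 = 1 NAND 1 = 0
m6 = x4 NAND m1 = 1 NAND 0 = 1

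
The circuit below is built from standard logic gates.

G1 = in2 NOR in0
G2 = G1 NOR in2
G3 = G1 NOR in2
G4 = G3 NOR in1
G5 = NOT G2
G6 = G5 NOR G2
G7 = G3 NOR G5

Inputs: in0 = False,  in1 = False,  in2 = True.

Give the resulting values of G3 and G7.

G3 = False, G7 = False

G1 = in2 NOR in0 = True NOR False = False
G2 = G1 NOR in2 = False NOR True = False
G3 = G1 NOR in2 = False NOR True = False
G5 = NOT G2 = NOT False = True
G7 = G3 NOR G5 = False NOR True = False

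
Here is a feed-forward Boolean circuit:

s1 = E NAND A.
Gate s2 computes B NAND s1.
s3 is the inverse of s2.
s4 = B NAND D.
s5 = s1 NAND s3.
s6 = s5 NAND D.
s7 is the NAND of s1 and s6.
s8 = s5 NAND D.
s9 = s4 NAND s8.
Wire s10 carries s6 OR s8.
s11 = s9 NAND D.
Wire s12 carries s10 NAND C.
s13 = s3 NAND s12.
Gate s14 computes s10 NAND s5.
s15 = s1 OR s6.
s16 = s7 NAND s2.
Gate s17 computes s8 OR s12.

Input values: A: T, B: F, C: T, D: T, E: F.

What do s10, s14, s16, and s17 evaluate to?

s10 = F; s14 = T; s16 = F; s17 = T

s1 = E NAND A = F NAND T = T
s2 = B NAND s1 = F NAND T = T
s3 = NOT s2 = NOT T = F
s5 = s1 NAND s3 = T NAND F = T
s6 = s5 NAND D = T NAND T = F
s7 = s1 NAND s6 = T NAND F = T
s8 = s5 NAND D = T NAND T = F
s10 = s6 OR s8 = F OR F = F
s12 = s10 NAND C = F NAND T = T
s14 = s10 NAND s5 = F NAND T = T
s16 = s7 NAND s2 = T NAND T = F
s17 = s8 OR s12 = F OR T = T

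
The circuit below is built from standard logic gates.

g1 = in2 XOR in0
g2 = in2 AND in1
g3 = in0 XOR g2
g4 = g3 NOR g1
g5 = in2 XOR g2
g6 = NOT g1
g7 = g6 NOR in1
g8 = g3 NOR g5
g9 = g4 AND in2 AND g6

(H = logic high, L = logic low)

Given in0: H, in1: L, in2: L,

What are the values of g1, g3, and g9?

g1 = H, g3 = H, g9 = L

g1 = in2 XOR in0 = L XOR H = H
g2 = in2 AND in1 = L AND L = L
g3 = in0 XOR g2 = H XOR L = H
g4 = g3 NOR g1 = H NOR H = L
g6 = NOT g1 = NOT H = L
g9 = g4 AND in2 AND g6 = L AND L AND L = L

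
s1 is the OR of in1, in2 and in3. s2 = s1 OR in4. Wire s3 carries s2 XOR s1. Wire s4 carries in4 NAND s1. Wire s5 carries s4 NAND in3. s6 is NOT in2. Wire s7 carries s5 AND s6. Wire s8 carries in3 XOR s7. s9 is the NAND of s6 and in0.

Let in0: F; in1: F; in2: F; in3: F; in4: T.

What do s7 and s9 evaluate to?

s1 = in1 OR in2 OR in3 = F OR F OR F = F
s4 = in4 NAND s1 = T NAND F = T
s5 = s4 NAND in3 = T NAND F = T
s6 = NOT in2 = NOT F = T
s7 = s5 AND s6 = T AND T = T
s9 = s6 NAND in0 = T NAND F = T

s7 = T  s9 = T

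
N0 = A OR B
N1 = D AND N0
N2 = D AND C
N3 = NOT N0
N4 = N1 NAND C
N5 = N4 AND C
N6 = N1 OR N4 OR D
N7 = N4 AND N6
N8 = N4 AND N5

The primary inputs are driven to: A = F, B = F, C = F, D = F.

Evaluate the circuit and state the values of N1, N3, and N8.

N1 = F  N3 = T  N8 = F

N0 = A OR B = F OR F = F
N1 = D AND N0 = F AND F = F
N3 = NOT N0 = NOT F = T
N4 = N1 NAND C = F NAND F = T
N5 = N4 AND C = T AND F = F
N8 = N4 AND N5 = T AND F = F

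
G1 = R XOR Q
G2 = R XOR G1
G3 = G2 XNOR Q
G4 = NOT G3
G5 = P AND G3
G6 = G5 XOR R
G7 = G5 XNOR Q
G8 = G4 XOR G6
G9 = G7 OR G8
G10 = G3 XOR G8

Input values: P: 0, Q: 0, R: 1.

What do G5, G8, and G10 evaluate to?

G5 = 0, G8 = 1, G10 = 0

G1 = R XOR Q = 1 XOR 0 = 1
G2 = R XOR G1 = 1 XOR 1 = 0
G3 = G2 XNOR Q = 0 XNOR 0 = 1
G4 = NOT G3 = NOT 1 = 0
G5 = P AND G3 = 0 AND 1 = 0
G6 = G5 XOR R = 0 XOR 1 = 1
G8 = G4 XOR G6 = 0 XOR 1 = 1
G10 = G3 XOR G8 = 1 XOR 1 = 0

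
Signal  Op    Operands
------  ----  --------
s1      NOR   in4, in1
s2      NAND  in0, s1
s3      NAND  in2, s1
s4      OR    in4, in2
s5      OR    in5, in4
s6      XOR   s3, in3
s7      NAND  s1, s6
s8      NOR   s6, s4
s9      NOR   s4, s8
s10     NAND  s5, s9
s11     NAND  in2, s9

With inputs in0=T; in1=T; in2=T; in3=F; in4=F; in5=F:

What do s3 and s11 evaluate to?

s1 = in4 NOR in1 = F NOR T = F
s3 = in2 NAND s1 = T NAND F = T
s4 = in4 OR in2 = F OR T = T
s6 = s3 XOR in3 = T XOR F = T
s8 = s6 NOR s4 = T NOR T = F
s9 = s4 NOR s8 = T NOR F = F
s11 = in2 NAND s9 = T NAND F = T

s3 = T, s11 = T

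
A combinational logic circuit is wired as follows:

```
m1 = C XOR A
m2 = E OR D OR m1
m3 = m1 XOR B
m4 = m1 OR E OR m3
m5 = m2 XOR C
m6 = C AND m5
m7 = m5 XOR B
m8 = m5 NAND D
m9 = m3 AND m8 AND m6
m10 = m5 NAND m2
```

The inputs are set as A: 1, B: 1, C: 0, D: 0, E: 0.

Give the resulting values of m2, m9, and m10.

m2 = 1, m9 = 0, m10 = 0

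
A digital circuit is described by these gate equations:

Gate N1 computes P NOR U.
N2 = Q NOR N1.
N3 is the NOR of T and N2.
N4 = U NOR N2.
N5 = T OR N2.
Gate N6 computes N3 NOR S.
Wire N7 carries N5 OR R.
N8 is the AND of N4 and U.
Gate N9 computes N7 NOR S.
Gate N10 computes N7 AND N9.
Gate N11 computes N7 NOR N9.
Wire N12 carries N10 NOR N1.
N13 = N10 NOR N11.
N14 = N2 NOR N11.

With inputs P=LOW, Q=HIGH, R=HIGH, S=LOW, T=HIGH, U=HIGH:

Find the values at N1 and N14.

N1 = LOW, N14 = HIGH

N1 = P NOR U = LOW NOR HIGH = LOW
N2 = Q NOR N1 = HIGH NOR LOW = LOW
N5 = T OR N2 = HIGH OR LOW = HIGH
N7 = N5 OR R = HIGH OR HIGH = HIGH
N9 = N7 NOR S = HIGH NOR LOW = LOW
N11 = N7 NOR N9 = HIGH NOR LOW = LOW
N14 = N2 NOR N11 = LOW NOR LOW = HIGH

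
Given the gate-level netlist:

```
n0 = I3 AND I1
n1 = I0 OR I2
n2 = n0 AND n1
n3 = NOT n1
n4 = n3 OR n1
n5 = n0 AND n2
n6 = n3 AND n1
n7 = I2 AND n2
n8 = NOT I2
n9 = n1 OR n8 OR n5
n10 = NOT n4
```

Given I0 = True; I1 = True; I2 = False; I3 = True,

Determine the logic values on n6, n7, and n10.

n6 = False, n7 = False, n10 = False

n0 = I3 AND I1 = True AND True = True
n1 = I0 OR I2 = True OR False = True
n2 = n0 AND n1 = True AND True = True
n3 = NOT n1 = NOT True = False
n4 = n3 OR n1 = False OR True = True
n6 = n3 AND n1 = False AND True = False
n7 = I2 AND n2 = False AND True = False
n10 = NOT n4 = NOT True = False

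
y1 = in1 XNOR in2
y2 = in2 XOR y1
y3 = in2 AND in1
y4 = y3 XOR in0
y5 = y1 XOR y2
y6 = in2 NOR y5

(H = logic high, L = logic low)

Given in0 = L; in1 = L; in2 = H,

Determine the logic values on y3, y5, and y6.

y3 = L  y5 = H  y6 = L

y1 = in1 XNOR in2 = L XNOR H = L
y2 = in2 XOR y1 = H XOR L = H
y3 = in2 AND in1 = H AND L = L
y5 = y1 XOR y2 = L XOR H = H
y6 = in2 NOR y5 = H NOR H = L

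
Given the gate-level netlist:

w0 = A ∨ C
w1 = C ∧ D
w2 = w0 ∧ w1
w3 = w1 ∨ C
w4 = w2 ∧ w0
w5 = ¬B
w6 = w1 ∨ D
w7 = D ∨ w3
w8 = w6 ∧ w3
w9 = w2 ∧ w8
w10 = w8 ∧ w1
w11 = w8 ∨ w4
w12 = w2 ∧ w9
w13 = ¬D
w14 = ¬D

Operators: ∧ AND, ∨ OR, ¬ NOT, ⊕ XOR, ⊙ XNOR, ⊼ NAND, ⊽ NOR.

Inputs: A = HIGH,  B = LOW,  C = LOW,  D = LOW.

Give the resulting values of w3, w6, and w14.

w3 = LOW  w6 = LOW  w14 = HIGH

w1 = C AND D = LOW AND LOW = LOW
w3 = w1 OR C = LOW OR LOW = LOW
w6 = w1 OR D = LOW OR LOW = LOW
w14 = NOT D = NOT LOW = HIGH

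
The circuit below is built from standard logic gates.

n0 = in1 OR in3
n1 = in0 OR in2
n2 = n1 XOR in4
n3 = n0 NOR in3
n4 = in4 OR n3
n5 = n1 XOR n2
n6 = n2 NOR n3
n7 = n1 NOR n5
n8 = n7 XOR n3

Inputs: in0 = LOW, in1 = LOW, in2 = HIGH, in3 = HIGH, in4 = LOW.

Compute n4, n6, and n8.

n4 = LOW; n6 = LOW; n8 = LOW

n0 = in1 OR in3 = LOW OR HIGH = HIGH
n1 = in0 OR in2 = LOW OR HIGH = HIGH
n2 = n1 XOR in4 = HIGH XOR LOW = HIGH
n3 = n0 NOR in3 = HIGH NOR HIGH = LOW
n4 = in4 OR n3 = LOW OR LOW = LOW
n5 = n1 XOR n2 = HIGH XOR HIGH = LOW
n6 = n2 NOR n3 = HIGH NOR LOW = LOW
n7 = n1 NOR n5 = HIGH NOR LOW = LOW
n8 = n7 XOR n3 = LOW XOR LOW = LOW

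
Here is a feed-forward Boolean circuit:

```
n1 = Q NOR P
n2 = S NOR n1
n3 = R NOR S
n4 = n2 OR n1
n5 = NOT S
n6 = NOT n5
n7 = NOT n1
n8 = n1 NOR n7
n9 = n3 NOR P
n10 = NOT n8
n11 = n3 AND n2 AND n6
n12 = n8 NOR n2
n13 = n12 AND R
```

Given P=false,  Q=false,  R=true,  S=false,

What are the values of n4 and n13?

n4 = true; n13 = true

n1 = Q NOR P = false NOR false = true
n2 = S NOR n1 = false NOR true = false
n4 = n2 OR n1 = false OR true = true
n7 = NOT n1 = NOT true = false
n8 = n1 NOR n7 = true NOR false = false
n12 = n8 NOR n2 = false NOR false = true
n13 = n12 AND R = true AND true = true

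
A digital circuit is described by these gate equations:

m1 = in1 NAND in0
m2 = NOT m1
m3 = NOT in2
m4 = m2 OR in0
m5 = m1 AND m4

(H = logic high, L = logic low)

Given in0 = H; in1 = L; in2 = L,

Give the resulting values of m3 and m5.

m1 = in1 NAND in0 = L NAND H = H
m2 = NOT m1 = NOT H = L
m3 = NOT in2 = NOT L = H
m4 = m2 OR in0 = L OR H = H
m5 = m1 AND m4 = H AND H = H

m3 = H; m5 = H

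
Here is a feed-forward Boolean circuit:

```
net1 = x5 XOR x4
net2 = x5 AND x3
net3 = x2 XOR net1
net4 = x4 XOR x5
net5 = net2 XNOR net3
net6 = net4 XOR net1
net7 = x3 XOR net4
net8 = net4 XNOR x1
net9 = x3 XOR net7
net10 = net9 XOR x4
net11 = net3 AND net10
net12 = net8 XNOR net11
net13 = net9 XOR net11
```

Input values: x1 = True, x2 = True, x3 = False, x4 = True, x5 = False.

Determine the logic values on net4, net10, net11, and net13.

net4 = True; net10 = False; net11 = False; net13 = True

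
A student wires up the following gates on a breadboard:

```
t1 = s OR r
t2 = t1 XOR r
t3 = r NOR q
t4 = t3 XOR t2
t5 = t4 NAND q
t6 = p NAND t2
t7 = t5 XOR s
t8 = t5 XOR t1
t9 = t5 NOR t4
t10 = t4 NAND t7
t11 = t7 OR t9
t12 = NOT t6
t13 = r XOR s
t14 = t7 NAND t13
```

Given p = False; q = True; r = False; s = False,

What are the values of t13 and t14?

t1 = s OR r = False OR False = False
t2 = t1 XOR r = False XOR False = False
t3 = r NOR q = False NOR True = False
t4 = t3 XOR t2 = False XOR False = False
t5 = t4 NAND q = False NAND True = True
t7 = t5 XOR s = True XOR False = True
t13 = r XOR s = False XOR False = False
t14 = t7 NAND t13 = True NAND False = True

t13 = False; t14 = True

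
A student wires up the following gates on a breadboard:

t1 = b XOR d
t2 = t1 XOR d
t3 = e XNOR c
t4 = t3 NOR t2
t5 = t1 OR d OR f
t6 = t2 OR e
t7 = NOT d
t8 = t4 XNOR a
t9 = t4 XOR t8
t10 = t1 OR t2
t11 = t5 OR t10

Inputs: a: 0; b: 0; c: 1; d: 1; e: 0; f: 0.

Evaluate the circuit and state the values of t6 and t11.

t1 = b XOR d = 0 XOR 1 = 1
t2 = t1 XOR d = 1 XOR 1 = 0
t5 = t1 OR d OR f = 1 OR 1 OR 0 = 1
t6 = t2 OR e = 0 OR 0 = 0
t10 = t1 OR t2 = 1 OR 0 = 1
t11 = t5 OR t10 = 1 OR 1 = 1

t6 = 0  t11 = 1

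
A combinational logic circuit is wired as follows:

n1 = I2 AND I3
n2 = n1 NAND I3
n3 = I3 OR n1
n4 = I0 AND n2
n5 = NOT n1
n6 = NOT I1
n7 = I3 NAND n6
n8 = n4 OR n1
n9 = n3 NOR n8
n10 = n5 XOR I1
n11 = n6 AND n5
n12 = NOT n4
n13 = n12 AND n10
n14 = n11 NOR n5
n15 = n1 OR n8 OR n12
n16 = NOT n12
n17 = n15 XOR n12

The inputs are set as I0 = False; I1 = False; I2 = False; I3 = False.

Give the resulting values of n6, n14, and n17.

n6 = True, n14 = False, n17 = False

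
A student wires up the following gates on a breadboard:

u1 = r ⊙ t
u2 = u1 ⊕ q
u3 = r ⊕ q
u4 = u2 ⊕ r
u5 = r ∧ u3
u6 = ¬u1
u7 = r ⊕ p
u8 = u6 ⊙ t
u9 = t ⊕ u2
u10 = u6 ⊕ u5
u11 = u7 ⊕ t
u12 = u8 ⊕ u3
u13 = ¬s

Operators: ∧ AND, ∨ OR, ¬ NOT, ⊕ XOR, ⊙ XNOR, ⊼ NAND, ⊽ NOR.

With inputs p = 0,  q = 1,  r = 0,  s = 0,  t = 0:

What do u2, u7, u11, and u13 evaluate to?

u1 = r XNOR t = 0 XNOR 0 = 1
u2 = u1 XOR q = 1 XOR 1 = 0
u7 = r XOR p = 0 XOR 0 = 0
u11 = u7 XOR t = 0 XOR 0 = 0
u13 = NOT s = NOT 0 = 1

u2 = 0, u7 = 0, u11 = 0, u13 = 1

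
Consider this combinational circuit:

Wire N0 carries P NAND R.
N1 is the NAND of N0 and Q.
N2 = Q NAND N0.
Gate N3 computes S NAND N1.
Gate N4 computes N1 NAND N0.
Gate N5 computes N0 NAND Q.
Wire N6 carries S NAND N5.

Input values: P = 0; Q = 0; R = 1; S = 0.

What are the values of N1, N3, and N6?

N1 = 1; N3 = 1; N6 = 1

N0 = P NAND R = 0 NAND 1 = 1
N1 = N0 NAND Q = 1 NAND 0 = 1
N3 = S NAND N1 = 0 NAND 1 = 1
N5 = N0 NAND Q = 1 NAND 0 = 1
N6 = S NAND N5 = 0 NAND 1 = 1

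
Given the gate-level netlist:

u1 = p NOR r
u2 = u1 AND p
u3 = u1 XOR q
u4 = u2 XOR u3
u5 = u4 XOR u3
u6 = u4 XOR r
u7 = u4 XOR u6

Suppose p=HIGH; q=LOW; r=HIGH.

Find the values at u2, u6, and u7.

u2 = LOW, u6 = HIGH, u7 = HIGH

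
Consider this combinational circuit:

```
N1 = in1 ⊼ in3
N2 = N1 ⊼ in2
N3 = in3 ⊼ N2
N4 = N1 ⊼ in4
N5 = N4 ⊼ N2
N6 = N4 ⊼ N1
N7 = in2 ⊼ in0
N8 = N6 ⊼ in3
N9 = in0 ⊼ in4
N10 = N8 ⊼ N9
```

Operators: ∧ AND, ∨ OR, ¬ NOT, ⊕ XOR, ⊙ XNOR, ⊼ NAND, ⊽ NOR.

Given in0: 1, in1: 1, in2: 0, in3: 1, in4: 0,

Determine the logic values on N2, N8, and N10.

N2 = 1  N8 = 0  N10 = 1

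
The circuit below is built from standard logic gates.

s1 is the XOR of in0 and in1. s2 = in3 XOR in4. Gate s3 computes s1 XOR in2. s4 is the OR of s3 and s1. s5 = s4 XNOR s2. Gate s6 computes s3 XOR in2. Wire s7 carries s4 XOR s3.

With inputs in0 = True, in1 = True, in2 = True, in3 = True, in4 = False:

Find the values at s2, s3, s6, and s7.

s1 = in0 XOR in1 = True XOR True = False
s2 = in3 XOR in4 = True XOR False = True
s3 = s1 XOR in2 = False XOR True = True
s4 = s3 OR s1 = True OR False = True
s6 = s3 XOR in2 = True XOR True = False
s7 = s4 XOR s3 = True XOR True = False

s2 = True, s3 = True, s6 = False, s7 = False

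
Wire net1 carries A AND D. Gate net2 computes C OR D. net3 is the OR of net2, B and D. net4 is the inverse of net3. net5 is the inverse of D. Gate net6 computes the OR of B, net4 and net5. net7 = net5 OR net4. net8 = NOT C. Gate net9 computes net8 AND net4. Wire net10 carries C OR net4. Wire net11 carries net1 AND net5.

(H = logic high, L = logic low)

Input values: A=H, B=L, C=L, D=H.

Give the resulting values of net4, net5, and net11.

net4 = L; net5 = L; net11 = L

net1 = A AND D = H AND H = H
net2 = C OR D = L OR H = H
net3 = net2 OR B OR D = H OR L OR H = H
net4 = NOT net3 = NOT H = L
net5 = NOT D = NOT H = L
net11 = net1 AND net5 = H AND L = L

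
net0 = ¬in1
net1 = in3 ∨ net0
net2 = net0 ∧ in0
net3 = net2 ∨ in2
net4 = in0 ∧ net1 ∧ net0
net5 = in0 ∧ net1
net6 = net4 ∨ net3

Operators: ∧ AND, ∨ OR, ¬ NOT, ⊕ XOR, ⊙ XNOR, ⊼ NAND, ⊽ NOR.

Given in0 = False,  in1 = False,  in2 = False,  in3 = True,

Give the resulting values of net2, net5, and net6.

net0 = NOT in1 = NOT False = True
net1 = in3 OR net0 = True OR True = True
net2 = net0 AND in0 = True AND False = False
net3 = net2 OR in2 = False OR False = False
net4 = in0 AND net1 AND net0 = False AND True AND True = False
net5 = in0 AND net1 = False AND True = False
net6 = net4 OR net3 = False OR False = False

net2 = False  net5 = False  net6 = False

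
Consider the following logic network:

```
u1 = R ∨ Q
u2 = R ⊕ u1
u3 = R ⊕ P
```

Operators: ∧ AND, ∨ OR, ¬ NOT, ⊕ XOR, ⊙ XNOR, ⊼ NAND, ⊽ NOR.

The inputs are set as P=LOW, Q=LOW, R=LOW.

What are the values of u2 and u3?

u1 = R OR Q = LOW OR LOW = LOW
u2 = R XOR u1 = LOW XOR LOW = LOW
u3 = R XOR P = LOW XOR LOW = LOW

u2 = LOW  u3 = LOW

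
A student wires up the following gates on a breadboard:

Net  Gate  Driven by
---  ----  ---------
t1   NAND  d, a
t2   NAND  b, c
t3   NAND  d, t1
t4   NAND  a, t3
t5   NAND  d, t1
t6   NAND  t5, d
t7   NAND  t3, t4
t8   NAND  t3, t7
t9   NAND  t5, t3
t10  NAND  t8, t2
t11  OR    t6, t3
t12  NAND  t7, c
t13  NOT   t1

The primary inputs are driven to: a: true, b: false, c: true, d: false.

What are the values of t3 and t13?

t3 = true, t13 = false

t1 = d NAND a = false NAND true = true
t3 = d NAND t1 = false NAND true = true
t13 = NOT t1 = NOT true = false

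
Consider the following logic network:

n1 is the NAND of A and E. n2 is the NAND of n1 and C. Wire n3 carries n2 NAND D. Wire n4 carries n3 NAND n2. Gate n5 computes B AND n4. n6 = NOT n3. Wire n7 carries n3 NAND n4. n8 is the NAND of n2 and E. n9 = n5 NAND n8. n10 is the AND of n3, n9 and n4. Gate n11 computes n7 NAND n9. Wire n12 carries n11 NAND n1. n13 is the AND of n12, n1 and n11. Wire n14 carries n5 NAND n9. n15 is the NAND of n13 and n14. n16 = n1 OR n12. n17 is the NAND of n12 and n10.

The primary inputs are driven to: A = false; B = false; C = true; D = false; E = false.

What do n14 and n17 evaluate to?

n14 = true, n17 = true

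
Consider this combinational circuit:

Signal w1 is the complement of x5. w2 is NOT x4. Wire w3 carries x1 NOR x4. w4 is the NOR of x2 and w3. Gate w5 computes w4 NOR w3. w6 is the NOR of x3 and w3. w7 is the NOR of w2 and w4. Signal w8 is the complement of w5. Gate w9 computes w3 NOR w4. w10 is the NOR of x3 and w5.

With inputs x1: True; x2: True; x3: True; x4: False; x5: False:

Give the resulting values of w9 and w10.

w9 = True; w10 = False

w3 = x1 NOR x4 = True NOR False = False
w4 = x2 NOR w3 = True NOR False = False
w5 = w4 NOR w3 = False NOR False = True
w9 = w3 NOR w4 = False NOR False = True
w10 = x3 NOR w5 = True NOR True = False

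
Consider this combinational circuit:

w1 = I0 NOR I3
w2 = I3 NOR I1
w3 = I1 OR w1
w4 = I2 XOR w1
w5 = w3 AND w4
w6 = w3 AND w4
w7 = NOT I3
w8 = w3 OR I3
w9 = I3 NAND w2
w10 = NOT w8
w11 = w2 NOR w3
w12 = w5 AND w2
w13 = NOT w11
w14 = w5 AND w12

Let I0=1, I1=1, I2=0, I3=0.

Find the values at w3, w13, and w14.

w3 = 1, w13 = 1, w14 = 0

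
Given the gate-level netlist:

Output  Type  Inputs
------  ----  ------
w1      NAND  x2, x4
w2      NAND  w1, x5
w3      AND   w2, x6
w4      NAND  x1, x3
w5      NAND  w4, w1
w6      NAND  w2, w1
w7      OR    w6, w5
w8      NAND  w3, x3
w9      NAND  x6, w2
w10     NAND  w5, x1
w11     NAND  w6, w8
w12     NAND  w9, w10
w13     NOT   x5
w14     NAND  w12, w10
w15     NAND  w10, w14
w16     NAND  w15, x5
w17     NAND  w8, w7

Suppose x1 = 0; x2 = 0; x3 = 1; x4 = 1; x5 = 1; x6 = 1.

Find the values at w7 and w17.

w7 = 1, w17 = 0

w1 = x2 NAND x4 = 0 NAND 1 = 1
w2 = w1 NAND x5 = 1 NAND 1 = 0
w3 = w2 AND x6 = 0 AND 1 = 0
w4 = x1 NAND x3 = 0 NAND 1 = 1
w5 = w4 NAND w1 = 1 NAND 1 = 0
w6 = w2 NAND w1 = 0 NAND 1 = 1
w7 = w6 OR w5 = 1 OR 0 = 1
w8 = w3 NAND x3 = 0 NAND 1 = 1
w17 = w8 NAND w7 = 1 NAND 1 = 0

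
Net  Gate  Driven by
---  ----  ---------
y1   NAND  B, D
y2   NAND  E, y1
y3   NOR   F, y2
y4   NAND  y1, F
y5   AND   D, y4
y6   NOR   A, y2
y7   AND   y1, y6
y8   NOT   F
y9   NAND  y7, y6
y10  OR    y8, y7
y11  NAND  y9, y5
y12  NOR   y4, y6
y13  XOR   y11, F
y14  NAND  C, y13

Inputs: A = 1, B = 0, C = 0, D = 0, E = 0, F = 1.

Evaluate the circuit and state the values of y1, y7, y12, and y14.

y1 = 1, y7 = 0, y12 = 1, y14 = 1

y1 = B NAND D = 0 NAND 0 = 1
y2 = E NAND y1 = 0 NAND 1 = 1
y4 = y1 NAND F = 1 NAND 1 = 0
y5 = D AND y4 = 0 AND 0 = 0
y6 = A NOR y2 = 1 NOR 1 = 0
y7 = y1 AND y6 = 1 AND 0 = 0
y9 = y7 NAND y6 = 0 NAND 0 = 1
y11 = y9 NAND y5 = 1 NAND 0 = 1
y12 = y4 NOR y6 = 0 NOR 0 = 1
y13 = y11 XOR F = 1 XOR 1 = 0
y14 = C NAND y13 = 0 NAND 0 = 1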